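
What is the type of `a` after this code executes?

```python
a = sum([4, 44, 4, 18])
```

sum() of ints returns int

int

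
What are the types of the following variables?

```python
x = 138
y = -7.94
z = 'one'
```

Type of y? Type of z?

y is float; z is str

float, str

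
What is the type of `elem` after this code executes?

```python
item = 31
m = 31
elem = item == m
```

Equality comparison returns bool

bool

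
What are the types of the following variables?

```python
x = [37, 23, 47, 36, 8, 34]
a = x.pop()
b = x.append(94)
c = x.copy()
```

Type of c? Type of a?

list.copy() returns list; list.pop() returns the element (int)

list, int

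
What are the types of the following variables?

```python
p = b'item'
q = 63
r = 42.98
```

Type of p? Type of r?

p is bytes; r is float

bytes, float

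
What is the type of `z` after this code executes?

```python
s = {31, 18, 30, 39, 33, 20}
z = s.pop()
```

Popping from a set of ints returns int

int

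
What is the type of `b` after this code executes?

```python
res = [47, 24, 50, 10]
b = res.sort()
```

list.sort() returns None (sorts in place)

NoneType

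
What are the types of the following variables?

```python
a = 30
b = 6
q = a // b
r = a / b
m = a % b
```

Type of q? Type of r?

int // int returns int; int / int returns float

int, float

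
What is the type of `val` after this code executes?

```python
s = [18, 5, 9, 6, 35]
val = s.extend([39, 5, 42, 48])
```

list.extend() returns None

NoneType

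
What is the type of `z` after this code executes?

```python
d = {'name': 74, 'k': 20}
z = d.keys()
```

.keys() returns a dict_keys view object

dict_keys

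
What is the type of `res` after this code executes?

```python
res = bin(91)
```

bin() returns str representation

str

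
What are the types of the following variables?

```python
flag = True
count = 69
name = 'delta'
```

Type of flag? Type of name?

flag is bool; name is str

bool, str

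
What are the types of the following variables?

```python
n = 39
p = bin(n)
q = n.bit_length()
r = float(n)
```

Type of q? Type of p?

int.bit_length() returns int; bin() returns str

int, str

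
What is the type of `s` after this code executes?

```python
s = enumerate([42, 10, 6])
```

enumerate() returns an enumerate iterator object

enumerate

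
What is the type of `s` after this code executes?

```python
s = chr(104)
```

chr() returns str (single character)

str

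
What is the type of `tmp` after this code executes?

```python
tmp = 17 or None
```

'or' returns first truthy value (17, int)

int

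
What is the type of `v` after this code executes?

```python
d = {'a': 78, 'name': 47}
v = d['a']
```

Accessing dict[str, int] with key 'a' returns int value 78

int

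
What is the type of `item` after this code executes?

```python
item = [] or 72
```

'or' returns first truthy value (72, which is int)

int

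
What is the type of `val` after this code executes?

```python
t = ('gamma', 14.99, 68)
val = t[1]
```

Index 1 of tuple is 14.99 which is float

float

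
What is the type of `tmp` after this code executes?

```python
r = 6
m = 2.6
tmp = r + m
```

int + float returns float (6 + 2.6 = 8.6)

float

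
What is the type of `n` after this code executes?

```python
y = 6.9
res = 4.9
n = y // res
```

float // float returns float (floor division preserves float type)

float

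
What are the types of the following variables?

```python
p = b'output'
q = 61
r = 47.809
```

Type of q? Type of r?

q is int; r is float

int, float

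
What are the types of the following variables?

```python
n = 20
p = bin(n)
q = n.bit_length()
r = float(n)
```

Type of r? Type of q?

float() returns float; int.bit_length() returns int

float, int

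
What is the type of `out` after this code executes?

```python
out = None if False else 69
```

Ternary: condition is False, else branch (69) taken → int

int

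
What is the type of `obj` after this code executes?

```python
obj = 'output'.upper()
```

str.upper() returns str

str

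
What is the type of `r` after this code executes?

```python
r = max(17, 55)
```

max() of ints returns int

int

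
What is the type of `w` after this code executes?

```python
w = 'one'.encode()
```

str.encode() returns bytes

bytes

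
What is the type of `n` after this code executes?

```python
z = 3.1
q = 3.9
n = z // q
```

float // float returns float (floor division preserves float type)

float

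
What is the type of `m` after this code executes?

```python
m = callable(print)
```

callable() returns bool

bool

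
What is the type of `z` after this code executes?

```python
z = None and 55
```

'and' returns first falsy value (None)

NoneType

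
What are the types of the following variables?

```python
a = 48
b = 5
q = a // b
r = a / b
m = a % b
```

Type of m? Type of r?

int % int returns int; int / int returns float

int, float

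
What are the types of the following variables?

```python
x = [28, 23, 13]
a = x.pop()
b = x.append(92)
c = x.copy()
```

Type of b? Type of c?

list.append() returns None; list.copy() returns list

NoneType, list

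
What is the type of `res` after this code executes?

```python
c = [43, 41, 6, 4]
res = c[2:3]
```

Slicing a list always returns a list

list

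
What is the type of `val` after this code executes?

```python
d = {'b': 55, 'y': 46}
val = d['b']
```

Accessing dict[str, int] with key 'b' returns int value 55

int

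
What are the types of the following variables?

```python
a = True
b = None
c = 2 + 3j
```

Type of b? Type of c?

b is NoneType; c is complex

NoneType, complex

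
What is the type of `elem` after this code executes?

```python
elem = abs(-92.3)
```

abs() of float returns float

float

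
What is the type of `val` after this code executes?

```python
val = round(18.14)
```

round() with no ndigits arg returns int

int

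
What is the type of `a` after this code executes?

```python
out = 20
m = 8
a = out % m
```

int % int returns int (20 % 8 = 4)

int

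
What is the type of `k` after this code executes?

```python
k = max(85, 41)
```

max() of ints returns int

int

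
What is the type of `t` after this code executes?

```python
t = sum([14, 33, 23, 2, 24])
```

sum() of ints returns int

int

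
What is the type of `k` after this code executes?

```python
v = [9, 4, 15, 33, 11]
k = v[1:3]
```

Slicing a list always returns a list

list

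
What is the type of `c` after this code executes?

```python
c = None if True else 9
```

Ternary: condition is True, if branch (None) taken → NoneType

NoneType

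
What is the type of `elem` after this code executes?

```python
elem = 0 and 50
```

'and' returns the first falsy value (0, which is int)

int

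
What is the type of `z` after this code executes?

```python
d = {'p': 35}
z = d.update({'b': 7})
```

dict.update() returns None

NoneType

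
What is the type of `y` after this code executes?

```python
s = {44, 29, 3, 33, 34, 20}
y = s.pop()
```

Popping from a set of ints returns int

int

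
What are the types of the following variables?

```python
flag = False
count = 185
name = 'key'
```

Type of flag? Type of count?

flag is bool; count is int

bool, int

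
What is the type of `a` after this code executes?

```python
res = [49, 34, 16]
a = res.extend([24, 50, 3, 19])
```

list.extend() returns None

NoneType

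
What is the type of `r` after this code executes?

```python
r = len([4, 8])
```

len() always returns int

int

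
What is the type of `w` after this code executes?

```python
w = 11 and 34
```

'and' returns the last value when all truthy (34, which is int)

int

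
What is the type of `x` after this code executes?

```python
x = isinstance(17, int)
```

isinstance() returns bool

bool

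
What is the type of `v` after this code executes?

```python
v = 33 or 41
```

'or' returns the first truthy value (33, which is int)

int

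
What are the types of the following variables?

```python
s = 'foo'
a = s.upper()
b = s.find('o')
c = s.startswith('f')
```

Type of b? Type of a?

str.find() returns int; str.upper() returns str

int, str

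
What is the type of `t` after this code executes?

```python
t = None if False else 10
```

Ternary: condition is False, else branch (10) taken → int

int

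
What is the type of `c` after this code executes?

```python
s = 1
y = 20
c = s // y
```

int // int returns int (1 // 20 = 0)

int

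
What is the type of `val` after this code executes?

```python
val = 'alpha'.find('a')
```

str.find() returns int (index, or -1)

int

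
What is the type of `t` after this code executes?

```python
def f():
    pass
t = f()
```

A function with no return statement returns None

NoneType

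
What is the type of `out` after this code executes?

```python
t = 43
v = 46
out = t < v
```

Comparison operators return bool

bool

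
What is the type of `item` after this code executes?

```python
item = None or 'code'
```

'or' with None returns the other value ('code', str)

str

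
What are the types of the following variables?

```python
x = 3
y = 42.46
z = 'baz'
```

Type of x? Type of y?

x is int; y is float

int, float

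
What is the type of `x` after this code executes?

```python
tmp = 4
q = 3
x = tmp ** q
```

int ** positive int returns int (4 ** 3 = 64)

int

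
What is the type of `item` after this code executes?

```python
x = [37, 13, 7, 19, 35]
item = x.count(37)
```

list.count() returns int

int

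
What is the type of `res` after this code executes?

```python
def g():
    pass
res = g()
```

A function with no return statement returns None

NoneType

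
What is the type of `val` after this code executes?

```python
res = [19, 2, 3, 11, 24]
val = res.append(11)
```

list.append() returns None (mutates in place)

NoneType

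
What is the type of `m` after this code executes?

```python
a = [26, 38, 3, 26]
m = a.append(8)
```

list.append() returns None (mutates in place)

NoneType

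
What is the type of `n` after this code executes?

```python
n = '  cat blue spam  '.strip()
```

str.strip() returns str

str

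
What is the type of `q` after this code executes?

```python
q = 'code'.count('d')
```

str.count() returns int

int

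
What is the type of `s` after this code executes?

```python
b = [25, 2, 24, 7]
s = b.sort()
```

list.sort() returns None (sorts in place)

NoneType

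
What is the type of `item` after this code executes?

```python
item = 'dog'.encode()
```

str.encode() returns bytes

bytes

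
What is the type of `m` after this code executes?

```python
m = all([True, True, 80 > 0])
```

all() returns bool

bool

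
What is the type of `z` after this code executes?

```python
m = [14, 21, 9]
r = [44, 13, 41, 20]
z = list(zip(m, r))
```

list(zip(...)) returns a list of tuples

list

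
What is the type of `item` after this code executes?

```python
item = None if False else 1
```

Ternary: condition is False, else branch (1) taken → int

int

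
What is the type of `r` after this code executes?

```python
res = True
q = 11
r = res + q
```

bool + int returns int (True is 1, so 1 + 11 = 12)

int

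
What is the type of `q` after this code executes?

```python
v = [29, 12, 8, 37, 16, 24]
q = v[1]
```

Indexing a list of ints returns int (v[1] = 12)

int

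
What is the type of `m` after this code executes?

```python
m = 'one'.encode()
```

str.encode() returns bytes

bytes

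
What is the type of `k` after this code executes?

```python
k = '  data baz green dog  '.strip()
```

str.strip() returns str

str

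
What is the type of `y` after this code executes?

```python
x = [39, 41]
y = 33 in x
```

'in' operator returns bool

bool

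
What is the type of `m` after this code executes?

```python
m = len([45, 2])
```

len() always returns int

int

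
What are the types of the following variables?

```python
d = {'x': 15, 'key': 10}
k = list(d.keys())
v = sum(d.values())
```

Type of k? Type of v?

list(...) returns list; sum of int values returns int

list, int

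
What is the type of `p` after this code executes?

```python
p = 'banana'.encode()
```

str.encode() returns bytes

bytes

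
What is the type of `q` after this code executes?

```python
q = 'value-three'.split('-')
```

str.split() returns list

list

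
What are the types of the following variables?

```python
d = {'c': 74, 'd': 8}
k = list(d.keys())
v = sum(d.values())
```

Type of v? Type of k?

sum of int values returns int; list(...) returns list

int, list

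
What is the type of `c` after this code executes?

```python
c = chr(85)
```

chr() returns str (single character)

str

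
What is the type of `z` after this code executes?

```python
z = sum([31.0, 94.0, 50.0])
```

sum() of floats returns float

float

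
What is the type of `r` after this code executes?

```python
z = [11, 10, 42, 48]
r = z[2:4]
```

Slicing a list always returns a list

list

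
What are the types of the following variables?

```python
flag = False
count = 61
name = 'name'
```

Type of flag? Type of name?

flag is bool; name is str

bool, str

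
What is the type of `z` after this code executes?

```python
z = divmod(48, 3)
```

divmod() returns a tuple (quotient, remainder)

tuple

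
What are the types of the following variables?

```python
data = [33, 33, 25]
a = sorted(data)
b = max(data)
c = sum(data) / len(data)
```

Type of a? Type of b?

sorted() returns list; max of ints returns int

list, int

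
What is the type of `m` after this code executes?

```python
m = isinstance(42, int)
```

isinstance() returns bool

bool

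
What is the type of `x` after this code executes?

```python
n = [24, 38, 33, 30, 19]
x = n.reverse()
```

list.reverse() returns None

NoneType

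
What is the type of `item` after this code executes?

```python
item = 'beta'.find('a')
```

str.find() returns int (index, or -1)

int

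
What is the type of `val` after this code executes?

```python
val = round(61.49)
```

round() with no ndigits arg returns int

int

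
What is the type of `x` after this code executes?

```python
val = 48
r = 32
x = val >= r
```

Comparison operators return bool

bool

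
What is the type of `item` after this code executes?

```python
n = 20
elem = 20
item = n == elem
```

Equality comparison returns bool

bool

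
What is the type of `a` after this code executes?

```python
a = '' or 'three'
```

'or' returns first truthy value ('three', which is str)

str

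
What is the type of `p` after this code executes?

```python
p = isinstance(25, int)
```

isinstance() returns bool

bool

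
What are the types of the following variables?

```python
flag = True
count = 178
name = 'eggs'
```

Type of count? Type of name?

count is int; name is str

int, str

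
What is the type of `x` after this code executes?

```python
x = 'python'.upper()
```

str.upper() returns str

str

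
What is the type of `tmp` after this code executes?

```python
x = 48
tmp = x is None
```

'is' comparison returns bool

bool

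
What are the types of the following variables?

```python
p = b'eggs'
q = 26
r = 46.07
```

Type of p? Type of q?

p is bytes; q is int

bytes, int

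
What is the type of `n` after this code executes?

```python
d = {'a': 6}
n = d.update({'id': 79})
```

dict.update() returns None

NoneType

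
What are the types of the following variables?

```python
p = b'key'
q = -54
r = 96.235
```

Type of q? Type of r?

q is int; r is float

int, float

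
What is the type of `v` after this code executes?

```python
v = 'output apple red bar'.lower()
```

str.lower() returns str

str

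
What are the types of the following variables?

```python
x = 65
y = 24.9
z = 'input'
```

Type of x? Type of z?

x is int; z is str

int, str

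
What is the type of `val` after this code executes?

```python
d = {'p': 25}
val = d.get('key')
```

dict.get() returns None when key 'key' is not found and no default given

NoneType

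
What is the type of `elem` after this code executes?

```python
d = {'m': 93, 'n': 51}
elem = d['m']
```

Accessing dict[str, int] with key 'm' returns int value 93

int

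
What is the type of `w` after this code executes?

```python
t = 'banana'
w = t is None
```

'is' comparison returns bool

bool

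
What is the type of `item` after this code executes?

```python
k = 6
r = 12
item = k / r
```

int / int always returns float in Python 3 (6 / 12 = 0.5)

float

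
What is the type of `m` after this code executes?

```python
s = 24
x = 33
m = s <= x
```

Comparison operators return bool

bool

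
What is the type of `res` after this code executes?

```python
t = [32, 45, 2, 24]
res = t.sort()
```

list.sort() returns None (sorts in place)

NoneType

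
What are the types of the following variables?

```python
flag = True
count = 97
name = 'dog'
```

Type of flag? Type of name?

flag is bool; name is str

bool, str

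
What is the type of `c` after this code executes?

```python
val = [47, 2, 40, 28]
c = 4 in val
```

'in' operator returns bool

bool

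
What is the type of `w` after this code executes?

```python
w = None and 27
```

'and' returns first falsy value (None)

NoneType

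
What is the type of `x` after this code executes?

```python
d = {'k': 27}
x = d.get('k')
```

dict.get() returns the value (int) when key is found

int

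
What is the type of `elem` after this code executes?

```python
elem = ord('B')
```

ord() returns int (Unicode code point)

int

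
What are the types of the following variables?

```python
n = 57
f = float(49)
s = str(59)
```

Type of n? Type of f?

n is int; f is float

int, float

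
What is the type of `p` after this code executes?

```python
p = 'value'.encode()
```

str.encode() returns bytes

bytes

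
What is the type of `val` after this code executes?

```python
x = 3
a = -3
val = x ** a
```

int ** negative int returns float

float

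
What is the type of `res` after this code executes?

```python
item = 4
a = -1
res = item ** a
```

int ** negative int returns float

float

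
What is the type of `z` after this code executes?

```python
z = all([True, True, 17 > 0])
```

all() returns bool

bool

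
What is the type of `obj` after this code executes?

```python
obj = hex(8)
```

hex() returns str representation

str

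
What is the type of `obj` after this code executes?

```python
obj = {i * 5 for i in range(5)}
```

A set comprehension {expr for x in iterable} produces a set

set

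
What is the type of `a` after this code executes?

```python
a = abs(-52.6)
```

abs() of float returns float

float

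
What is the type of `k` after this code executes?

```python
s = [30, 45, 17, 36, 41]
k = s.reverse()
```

list.reverse() returns None

NoneType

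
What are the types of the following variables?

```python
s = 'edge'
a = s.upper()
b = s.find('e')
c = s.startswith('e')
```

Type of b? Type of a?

str.find() returns int; str.upper() returns str

int, str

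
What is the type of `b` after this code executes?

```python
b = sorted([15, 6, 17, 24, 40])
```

sorted() always returns list

list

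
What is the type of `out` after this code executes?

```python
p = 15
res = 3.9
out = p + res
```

int + float returns float (15 + 3.9 = 18.9)

float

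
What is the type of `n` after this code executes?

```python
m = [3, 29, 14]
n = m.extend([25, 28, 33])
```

list.extend() returns None

NoneType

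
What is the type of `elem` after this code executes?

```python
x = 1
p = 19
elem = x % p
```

int % int returns int (1 % 19 = 1)

int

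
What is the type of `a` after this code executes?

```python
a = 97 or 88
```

'or' returns the first truthy value (97, which is int)

int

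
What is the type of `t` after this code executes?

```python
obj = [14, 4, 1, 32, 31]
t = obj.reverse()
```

list.reverse() returns None

NoneType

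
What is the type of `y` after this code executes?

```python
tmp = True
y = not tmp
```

'not' always returns bool

bool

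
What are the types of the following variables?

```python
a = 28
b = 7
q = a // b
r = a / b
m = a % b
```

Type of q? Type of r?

int // int returns int; int / int returns float

int, float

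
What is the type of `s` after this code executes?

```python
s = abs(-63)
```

abs() of int returns int

int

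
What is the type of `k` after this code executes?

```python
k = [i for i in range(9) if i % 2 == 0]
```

A list comprehension [...] produces a list

list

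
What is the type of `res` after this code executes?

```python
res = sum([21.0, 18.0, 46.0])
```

sum() of floats returns float

float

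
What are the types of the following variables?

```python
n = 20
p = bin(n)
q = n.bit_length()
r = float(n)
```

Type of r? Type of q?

float() returns float; int.bit_length() returns int

float, int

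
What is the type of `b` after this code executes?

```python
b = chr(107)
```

chr() returns str (single character)

str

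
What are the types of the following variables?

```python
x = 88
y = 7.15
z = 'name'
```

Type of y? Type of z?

y is float; z is str

float, str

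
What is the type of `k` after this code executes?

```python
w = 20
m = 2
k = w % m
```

int % int returns int (20 % 2 = 0)

int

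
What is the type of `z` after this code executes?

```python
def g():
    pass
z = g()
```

A function with no return statement returns None

NoneType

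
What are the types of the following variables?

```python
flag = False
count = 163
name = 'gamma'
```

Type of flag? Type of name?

flag is bool; name is str

bool, str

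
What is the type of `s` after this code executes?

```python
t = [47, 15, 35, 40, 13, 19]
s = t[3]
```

Indexing a list of ints returns int (t[3] = 40)

int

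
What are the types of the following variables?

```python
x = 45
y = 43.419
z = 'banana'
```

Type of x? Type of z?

x is int; z is str

int, str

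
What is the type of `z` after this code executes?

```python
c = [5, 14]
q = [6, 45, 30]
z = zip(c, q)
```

zip() returns a zip iterator object

zip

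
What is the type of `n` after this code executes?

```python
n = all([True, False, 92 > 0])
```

all() returns bool

bool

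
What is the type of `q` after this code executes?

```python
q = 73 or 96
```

'or' returns the first truthy value (73, which is int)

int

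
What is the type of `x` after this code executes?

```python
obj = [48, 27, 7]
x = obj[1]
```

Indexing a list of ints returns int (obj[1] = 27)

int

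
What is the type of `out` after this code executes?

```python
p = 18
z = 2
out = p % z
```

int % int returns int (18 % 2 = 0)

int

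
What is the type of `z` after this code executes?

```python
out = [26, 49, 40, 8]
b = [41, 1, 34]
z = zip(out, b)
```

zip() returns a zip iterator object

zip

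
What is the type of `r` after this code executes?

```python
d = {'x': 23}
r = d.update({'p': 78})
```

dict.update() returns None

NoneType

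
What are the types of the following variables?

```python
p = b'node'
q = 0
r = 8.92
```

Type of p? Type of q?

p is bytes; q is int

bytes, int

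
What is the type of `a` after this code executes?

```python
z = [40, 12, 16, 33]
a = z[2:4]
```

Slicing a list always returns a list

list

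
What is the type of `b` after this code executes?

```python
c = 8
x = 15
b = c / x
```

int / int always returns float in Python 3 (8 / 15 = 0.533333)

float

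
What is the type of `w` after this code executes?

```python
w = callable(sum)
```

callable() returns bool

bool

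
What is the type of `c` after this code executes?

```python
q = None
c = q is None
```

'is' comparison returns bool

bool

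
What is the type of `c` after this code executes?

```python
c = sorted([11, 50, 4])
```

sorted() always returns list

list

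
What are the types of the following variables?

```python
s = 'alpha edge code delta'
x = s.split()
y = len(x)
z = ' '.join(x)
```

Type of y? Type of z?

len() returns int; str.join() returns str

int, str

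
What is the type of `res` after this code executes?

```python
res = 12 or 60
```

'or' returns the first truthy value (12, which is int)

int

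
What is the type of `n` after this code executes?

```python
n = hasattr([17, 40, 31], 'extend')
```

hasattr() returns bool

bool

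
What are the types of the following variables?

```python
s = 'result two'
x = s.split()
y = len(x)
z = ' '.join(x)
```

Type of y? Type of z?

len() returns int; str.join() returns str

int, str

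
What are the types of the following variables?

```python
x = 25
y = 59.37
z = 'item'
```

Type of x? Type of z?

x is int; z is str

int, str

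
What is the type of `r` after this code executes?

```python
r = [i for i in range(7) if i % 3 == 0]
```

A list comprehension [...] produces a list

list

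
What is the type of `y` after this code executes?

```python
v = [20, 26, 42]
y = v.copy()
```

list.copy() returns list

list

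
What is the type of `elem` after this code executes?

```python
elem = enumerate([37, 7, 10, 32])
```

enumerate() returns an enumerate iterator object

enumerate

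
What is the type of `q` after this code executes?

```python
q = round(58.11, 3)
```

round() with ndigits arg returns float

float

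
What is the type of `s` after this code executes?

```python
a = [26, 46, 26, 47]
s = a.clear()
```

list.clear() returns None

NoneType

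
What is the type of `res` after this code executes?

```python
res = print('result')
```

print() returns None

NoneType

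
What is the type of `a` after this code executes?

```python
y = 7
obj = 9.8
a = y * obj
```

int * float returns float (7 * 9.8 = 68.6)

float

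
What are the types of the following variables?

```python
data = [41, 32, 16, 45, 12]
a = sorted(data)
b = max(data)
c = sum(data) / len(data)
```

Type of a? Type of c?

sorted() returns list; int / int returns float

list, float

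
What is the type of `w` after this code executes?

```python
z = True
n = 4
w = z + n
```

bool + int returns int (True is 1, so 1 + 4 = 5)

int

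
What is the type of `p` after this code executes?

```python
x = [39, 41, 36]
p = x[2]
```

Indexing a list of ints returns int (x[2] = 36)

int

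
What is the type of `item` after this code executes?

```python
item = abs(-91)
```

abs() of int returns int

int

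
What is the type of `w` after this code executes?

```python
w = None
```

None has type NoneType

NoneType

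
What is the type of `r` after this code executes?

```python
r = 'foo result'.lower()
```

str.lower() returns str

str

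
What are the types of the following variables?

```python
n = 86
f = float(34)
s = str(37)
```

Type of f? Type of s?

f is float; s is str

float, str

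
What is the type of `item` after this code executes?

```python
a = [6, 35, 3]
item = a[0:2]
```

Slicing a list always returns a list

list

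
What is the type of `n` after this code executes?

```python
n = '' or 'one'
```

'or' returns first truthy value ('one', which is str)

str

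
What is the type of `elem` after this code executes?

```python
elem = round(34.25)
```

round() with no ndigits arg returns int

int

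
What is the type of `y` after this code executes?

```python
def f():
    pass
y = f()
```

A function with no return statement returns None

NoneType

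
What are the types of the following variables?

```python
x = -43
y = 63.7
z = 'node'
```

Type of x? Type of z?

x is int; z is str

int, str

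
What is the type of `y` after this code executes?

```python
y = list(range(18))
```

list(range(...)) returns list

list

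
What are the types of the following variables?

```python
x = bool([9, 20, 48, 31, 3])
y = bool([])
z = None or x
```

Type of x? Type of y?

bool() returns bool; bool() returns bool

bool, bool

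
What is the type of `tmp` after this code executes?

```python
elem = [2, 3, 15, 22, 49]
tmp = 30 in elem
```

'in' operator returns bool

bool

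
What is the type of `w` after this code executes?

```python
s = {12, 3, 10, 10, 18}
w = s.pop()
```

Popping from a set of ints returns int

int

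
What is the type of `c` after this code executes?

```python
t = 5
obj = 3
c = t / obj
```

int / int always returns float in Python 3 (5 / 3 = 1.66667)

float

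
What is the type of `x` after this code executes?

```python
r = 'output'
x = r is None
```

'is' comparison returns bool

bool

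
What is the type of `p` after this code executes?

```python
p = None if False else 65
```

Ternary: condition is False, else branch (65) taken → int

int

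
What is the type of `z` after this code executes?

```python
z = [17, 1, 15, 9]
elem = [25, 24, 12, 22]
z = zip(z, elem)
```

zip() returns a zip iterator object

zip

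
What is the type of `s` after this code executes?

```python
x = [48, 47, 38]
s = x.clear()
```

list.clear() returns None

NoneType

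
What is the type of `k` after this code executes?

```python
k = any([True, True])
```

any() returns bool

bool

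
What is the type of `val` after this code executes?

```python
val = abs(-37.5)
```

abs() of float returns float

float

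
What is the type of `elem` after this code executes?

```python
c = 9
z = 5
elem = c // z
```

int // int returns int (9 // 5 = 1)

int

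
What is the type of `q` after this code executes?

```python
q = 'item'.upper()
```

str.upper() returns str

str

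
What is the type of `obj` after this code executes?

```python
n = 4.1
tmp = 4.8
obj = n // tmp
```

float // float returns float (floor division preserves float type)

float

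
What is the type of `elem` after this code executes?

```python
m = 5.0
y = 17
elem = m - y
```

float - int returns float (5.0 - 17 = -12.0)

float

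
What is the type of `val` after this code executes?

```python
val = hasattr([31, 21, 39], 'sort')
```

hasattr() returns bool

bool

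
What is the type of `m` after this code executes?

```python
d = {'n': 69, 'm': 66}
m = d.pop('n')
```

dict.pop() returns the value (int)

int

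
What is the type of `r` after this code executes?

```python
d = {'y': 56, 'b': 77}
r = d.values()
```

.values() returns a dict_values view object

dict_values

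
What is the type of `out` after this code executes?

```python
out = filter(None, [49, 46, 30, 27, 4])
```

filter() returns a filter iterator object

filter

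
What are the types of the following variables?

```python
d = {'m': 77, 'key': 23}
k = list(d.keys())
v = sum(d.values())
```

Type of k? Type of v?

list(...) returns list; sum of int values returns int

list, int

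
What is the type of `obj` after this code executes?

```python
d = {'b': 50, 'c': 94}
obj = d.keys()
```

.keys() returns a dict_keys view object

dict_keys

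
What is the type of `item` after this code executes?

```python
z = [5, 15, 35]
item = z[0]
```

Indexing a list of ints returns int (z[0] = 5)

int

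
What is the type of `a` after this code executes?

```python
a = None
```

None has type NoneType

NoneType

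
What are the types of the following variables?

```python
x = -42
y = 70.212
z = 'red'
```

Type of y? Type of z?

y is float; z is str

float, str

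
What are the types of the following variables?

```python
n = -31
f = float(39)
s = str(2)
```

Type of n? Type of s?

n is int; s is str

int, str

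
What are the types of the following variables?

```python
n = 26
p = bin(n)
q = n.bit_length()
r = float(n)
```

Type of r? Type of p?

float() returns float; bin() returns str

float, str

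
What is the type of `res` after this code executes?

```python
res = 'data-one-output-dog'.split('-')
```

str.split() returns list

list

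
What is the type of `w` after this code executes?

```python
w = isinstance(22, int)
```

isinstance() returns bool

bool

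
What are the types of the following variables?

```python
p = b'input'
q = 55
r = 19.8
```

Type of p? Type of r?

p is bytes; r is float

bytes, float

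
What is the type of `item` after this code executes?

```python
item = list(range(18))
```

list(range(...)) returns list

list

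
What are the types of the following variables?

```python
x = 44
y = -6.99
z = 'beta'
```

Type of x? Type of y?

x is int; y is float

int, float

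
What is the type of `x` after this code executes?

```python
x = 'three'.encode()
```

str.encode() returns bytes

bytes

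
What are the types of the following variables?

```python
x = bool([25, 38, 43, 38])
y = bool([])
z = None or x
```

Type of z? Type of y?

None or <bool> returns the bool; bool() returns bool

bool, bool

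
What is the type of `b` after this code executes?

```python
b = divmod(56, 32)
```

divmod() returns a tuple (quotient, remainder)

tuple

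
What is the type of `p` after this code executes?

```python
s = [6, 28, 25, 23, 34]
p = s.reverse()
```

list.reverse() returns None

NoneType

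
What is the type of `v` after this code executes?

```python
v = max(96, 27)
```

max() of ints returns int

int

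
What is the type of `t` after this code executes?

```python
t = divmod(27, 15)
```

divmod() returns a tuple (quotient, remainder)

tuple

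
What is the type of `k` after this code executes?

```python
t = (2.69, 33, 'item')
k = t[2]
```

Index 2 of tuple is 'item' which is str

str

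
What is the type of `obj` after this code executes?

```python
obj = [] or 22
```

'or' returns first truthy value (22, which is int)

int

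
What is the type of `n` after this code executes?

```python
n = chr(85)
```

chr() returns str (single character)

str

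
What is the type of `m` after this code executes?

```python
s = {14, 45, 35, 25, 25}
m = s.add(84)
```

set.add() returns None (mutates in place)

NoneType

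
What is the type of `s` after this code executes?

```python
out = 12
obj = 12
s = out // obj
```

int // int returns int (12 // 12 = 1)

int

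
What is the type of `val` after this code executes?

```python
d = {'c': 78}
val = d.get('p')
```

dict.get() returns None when key 'p' is not found and no default given

NoneType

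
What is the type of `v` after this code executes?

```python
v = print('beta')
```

print() returns None

NoneType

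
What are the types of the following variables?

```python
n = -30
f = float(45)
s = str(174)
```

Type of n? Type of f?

n is int; f is float

int, float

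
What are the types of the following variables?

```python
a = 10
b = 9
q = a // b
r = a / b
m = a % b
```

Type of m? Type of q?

int % int returns int; int // int returns int

int, int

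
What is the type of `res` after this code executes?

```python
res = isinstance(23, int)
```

isinstance() returns bool

bool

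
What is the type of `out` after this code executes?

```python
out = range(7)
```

range() returns a range object

range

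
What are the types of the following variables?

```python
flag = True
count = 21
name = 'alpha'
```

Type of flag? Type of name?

flag is bool; name is str

bool, str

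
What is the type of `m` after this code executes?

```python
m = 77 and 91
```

'and' returns the last value when all truthy (91, which is int)

int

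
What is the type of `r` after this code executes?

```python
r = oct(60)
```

oct() returns str representation

str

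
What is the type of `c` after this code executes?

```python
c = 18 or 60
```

'or' returns the first truthy value (18, which is int)

int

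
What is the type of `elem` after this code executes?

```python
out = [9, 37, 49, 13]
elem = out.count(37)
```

list.count() returns int

int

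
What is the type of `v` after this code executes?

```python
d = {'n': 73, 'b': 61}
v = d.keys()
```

.keys() returns a dict_keys view object

dict_keys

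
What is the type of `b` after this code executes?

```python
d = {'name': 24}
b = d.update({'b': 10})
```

dict.update() returns None

NoneType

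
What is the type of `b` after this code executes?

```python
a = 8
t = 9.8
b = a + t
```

int + float returns float (8 + 9.8 = 17.8)

float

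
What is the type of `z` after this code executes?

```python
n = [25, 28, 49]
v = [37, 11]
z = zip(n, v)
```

zip() returns a zip iterator object

zip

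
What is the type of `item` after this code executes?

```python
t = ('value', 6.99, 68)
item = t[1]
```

Index 1 of tuple is 6.99 which is float

float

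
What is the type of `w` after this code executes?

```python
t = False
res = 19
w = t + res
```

bool + int returns int (False is 0, so 0 + 19 = 19)

int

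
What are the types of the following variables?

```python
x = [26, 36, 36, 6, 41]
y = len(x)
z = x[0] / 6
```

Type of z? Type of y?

int / int returns float; len() returns int

float, int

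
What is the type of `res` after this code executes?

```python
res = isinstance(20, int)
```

isinstance() returns bool

bool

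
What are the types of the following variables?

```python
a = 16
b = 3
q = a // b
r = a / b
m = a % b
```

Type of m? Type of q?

int % int returns int; int // int returns int

int, int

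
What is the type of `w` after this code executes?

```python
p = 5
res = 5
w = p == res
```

Equality comparison returns bool

bool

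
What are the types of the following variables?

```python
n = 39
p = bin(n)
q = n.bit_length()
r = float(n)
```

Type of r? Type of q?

float() returns float; int.bit_length() returns int

float, int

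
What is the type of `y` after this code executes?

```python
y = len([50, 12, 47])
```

len() always returns int

int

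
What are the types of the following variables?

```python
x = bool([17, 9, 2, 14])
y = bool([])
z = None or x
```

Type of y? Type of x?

bool() returns bool; bool() returns bool

bool, bool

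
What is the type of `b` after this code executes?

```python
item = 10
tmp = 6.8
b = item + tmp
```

int + float returns float (10 + 6.8 = 16.8)

float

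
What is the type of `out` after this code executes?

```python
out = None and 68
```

'and' returns first falsy value (None)

NoneType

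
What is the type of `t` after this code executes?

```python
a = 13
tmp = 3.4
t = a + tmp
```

int + float returns float (13 + 3.4 = 16.4)

float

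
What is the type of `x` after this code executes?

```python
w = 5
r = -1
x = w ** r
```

int ** negative int returns float

float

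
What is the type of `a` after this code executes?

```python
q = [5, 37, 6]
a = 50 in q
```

'in' operator returns bool

bool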